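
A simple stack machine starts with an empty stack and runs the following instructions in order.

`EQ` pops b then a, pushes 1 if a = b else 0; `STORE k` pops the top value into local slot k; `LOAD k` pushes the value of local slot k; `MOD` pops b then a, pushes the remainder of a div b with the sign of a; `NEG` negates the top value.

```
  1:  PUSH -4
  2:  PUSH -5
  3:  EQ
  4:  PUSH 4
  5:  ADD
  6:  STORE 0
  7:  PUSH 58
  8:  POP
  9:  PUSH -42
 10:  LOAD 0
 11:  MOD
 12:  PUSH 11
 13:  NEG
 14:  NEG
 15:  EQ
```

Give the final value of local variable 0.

PUSH -4  → -4
PUSH -5  → -4 -5
EQ       → 0
PUSH 4   → 0 4
ADD      → 4
STORE 0  → (empty)
PUSH 58  → 58
POP      → (empty)
PUSH -42 → -42
LOAD 0   → -42 4
MOD      → -2
PUSH 11  → -2 11
NEG      → -2 -11
NEG      → -2 11
EQ       → 0

4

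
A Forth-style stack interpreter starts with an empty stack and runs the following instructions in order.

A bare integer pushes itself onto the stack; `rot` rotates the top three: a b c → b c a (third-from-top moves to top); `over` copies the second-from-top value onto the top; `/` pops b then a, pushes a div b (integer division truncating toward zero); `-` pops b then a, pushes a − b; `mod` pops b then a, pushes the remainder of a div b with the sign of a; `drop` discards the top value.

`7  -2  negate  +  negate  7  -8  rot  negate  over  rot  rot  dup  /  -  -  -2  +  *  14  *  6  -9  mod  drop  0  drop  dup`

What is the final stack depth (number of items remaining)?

2

7      → [7]
-2     → [7, -2]
negate → [7, 2]
+      → [9]
negate → [-9]
7      → [-9, 7]
-8     → [-9, 7, -8]
rot    → [7, -8, -9]
negate → [7, -8, 9]
over   → [7, -8, 9, -8]
rot    → [7, 9, -8, -8]
rot    → [7, -8, -8, 9]
dup    → [7, -8, -8, 9, 9]
/      → [7, -8, -8, 1]
-      → [7, -8, -9]
-      → [7, 1]
-2     → [7, 1, -2]
+      → [7, -1]
*      → [-7]
14     → [-7, 14]
*      → [-98]
6      → [-98, 6]
-9     → [-98, 6, -9]
mod    → [-98, 6]
drop   → [-98]
0      → [-98, 0]
drop   → [-98]
dup    → [-98, -98]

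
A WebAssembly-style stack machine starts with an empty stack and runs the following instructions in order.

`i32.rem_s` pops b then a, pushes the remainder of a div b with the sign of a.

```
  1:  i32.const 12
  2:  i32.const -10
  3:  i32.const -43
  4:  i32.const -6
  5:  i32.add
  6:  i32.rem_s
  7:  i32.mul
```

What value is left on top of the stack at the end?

-120

i32.const 12  : [12]
i32.const -10 : [12, -10]
i32.const -43 : [12, -10, -43]
i32.const -6  : [12, -10, -43, -6]
i32.add       : [12, -10, -49]
i32.rem_s     : [12, -10]
i32.mul       : [-120]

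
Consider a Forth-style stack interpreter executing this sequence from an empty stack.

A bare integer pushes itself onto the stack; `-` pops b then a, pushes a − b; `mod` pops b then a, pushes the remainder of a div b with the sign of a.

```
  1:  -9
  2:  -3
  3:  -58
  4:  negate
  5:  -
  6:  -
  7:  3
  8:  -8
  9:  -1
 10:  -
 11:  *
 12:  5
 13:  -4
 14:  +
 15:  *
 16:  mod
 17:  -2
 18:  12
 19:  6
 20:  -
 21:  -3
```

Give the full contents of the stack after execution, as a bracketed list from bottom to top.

-9     : -9
-3     : -9 -3
-58    : -9 -3 -58
negate : -9 -3 58
-      : -9 -61
-      : 52
3      : 52 3
-8     : 52 3 -8
-1     : 52 3 -8 -1
-      : 52 3 -7
*      : 52 -21
5      : 52 -21 5
-4     : 52 -21 5 -4
+      : 52 -21 1
*      : 52 -21
mod    : 10
-2     : 10 -2
12     : 10 -2 12
6      : 10 -2 12 6
-      : 10 -2 6
-3     : 10 -2 6 -3

[10, -2, 6, -3]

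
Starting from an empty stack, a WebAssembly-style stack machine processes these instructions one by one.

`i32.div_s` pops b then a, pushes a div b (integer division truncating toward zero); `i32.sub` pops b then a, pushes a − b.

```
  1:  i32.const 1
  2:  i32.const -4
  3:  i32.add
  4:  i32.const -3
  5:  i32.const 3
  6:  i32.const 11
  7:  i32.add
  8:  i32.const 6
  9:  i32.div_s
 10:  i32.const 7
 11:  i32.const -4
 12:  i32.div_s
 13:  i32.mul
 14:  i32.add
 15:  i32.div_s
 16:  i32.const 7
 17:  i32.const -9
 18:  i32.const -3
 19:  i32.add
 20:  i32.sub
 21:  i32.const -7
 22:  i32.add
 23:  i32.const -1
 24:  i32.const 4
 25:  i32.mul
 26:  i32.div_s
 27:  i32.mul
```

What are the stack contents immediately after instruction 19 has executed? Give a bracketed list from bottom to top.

[0, 7, -12]

i32.const 1  : 1
i32.const -4 : 1 -4
i32.add      : -3
i32.const -3 : -3 -3
i32.const 3  : -3 -3 3
i32.const 11 : -3 -3 3 11
i32.add      : -3 -3 14
i32.const 6  : -3 -3 14 6
i32.div_s    : -3 -3 2
i32.const 7  : -3 -3 2 7
i32.const -4 : -3 -3 2 7 -4
i32.div_s    : -3 -3 2 -1
i32.mul      : -3 -3 -2
i32.add      : -3 -5
i32.div_s    : 0
i32.const 7  : 0 7
i32.const -9 : 0 7 -9
i32.const -3 : 0 7 -9 -3
i32.add      : 0 7 -12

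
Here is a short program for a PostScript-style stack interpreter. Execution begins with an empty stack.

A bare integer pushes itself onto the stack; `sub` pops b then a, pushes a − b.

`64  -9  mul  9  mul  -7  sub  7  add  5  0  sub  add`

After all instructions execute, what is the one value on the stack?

-5165

64   [64]
-9   [64, -9]
mul  [-576]
9    [-576, 9]
mul  [-5184]
-7   [-5184, -7]
sub  [-5177]
7    [-5177, 7]
add  [-5170]
5    [-5170, 5]
0    [-5170, 5, 0]
sub  [-5170, 5]
add  [-5165]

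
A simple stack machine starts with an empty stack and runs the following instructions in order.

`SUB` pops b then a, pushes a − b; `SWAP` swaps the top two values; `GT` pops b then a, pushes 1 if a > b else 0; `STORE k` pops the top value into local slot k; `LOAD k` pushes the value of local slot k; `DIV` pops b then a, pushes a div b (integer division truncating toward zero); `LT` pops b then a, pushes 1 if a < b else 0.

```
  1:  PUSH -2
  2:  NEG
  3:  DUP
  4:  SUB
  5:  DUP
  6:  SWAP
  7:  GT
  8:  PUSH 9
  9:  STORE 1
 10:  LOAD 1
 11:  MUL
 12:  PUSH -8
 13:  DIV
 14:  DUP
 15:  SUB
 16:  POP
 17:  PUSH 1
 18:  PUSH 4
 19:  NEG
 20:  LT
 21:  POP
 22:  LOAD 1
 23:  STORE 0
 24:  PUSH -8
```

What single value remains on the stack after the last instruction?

PUSH -2 -> [-2]
NEG     -> [2]
DUP     -> [2, 2]
SUB     -> [0]
DUP     -> [0, 0]
SWAP    -> [0, 0]
GT      -> [0]
PUSH 9  -> [0, 9]
STORE 1 -> [0]
LOAD 1  -> [0, 9]
MUL     -> [0]
PUSH -8 -> [0, -8]
DIV     -> [0]
DUP     -> [0, 0]
SUB     -> [0]
POP     -> []
PUSH 1  -> [1]
PUSH 4  -> [1, 4]
NEG     -> [1, -4]
LT      -> [0]
POP     -> []
LOAD 1  -> [9]
STORE 0 -> []
PUSH -8 -> [-8]

-8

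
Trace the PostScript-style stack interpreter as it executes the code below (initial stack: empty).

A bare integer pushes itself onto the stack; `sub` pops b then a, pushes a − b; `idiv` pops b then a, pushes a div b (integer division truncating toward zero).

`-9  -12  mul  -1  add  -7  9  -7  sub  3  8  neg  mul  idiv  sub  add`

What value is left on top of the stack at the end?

100

-9    -9
-12   -9 -12
mul   108
-1    108 -1
add   107
-7    107 -7
9     107 -7 9
-7    107 -7 9 -7
sub   107 -7 16
3     107 -7 16 3
8     107 -7 16 3 8
neg   107 -7 16 3 -8
mul   107 -7 16 -24
idiv  107 -7 0
sub   107 -7
add   100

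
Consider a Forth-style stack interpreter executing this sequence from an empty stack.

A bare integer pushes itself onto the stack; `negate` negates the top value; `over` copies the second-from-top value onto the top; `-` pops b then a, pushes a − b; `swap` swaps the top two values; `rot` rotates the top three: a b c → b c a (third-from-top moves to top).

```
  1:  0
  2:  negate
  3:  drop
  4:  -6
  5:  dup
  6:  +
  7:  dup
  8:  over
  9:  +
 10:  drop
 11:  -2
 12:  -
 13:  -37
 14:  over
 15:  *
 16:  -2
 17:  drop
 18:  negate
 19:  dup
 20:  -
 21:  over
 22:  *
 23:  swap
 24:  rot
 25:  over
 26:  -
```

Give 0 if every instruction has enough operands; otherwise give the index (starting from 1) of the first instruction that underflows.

24

0      → [0]
negate → [0]
drop   → []
-6     → [-6]
dup    → [-6, -6]
+      → [-12]
dup    → [-12, -12]
over   → [-12, -12, -12]
+      → [-12, -24]
drop   → [-12]
-2     → [-12, -2]
-      → [-10]
-37    → [-10, -37]
over   → [-10, -37, -10]
*      → [-10, 370]
-2     → [-10, 370, -2]
drop   → [-10, 370]
negate → [-10, -370]
dup    → [-10, -370, -370]
-      → [-10, 0]
over   → [-10, 0, -10]
*      → [-10, 0]
swap   → [0, -10]
rot  — needs 3 operands, stack has 2 → underflow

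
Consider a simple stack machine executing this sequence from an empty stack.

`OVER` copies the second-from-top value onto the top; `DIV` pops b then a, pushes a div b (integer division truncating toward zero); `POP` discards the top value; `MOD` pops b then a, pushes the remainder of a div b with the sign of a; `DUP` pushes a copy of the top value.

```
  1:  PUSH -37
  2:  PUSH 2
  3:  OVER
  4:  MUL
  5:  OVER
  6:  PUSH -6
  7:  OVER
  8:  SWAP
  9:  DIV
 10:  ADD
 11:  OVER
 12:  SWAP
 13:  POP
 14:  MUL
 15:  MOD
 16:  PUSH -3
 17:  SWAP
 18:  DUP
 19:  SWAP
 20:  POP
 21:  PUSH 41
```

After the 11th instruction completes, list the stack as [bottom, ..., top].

[-37, -74, -31, -74]

PUSH -37 → -37
PUSH 2   → -37 2
OVER     → -37 2 -37
MUL      → -37 -74
OVER     → -37 -74 -37
PUSH -6  → -37 -74 -37 -6
OVER     → -37 -74 -37 -6 -37
SWAP     → -37 -74 -37 -37 -6
DIV      → -37 -74 -37 6
ADD      → -37 -74 -31
OVER     → -37 -74 -31 -74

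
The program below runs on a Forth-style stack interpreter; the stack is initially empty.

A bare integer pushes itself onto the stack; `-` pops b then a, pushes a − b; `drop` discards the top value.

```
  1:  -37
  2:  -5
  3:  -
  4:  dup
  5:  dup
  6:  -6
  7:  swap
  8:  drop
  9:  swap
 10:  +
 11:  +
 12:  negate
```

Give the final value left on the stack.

70

-37     [-37]
-5      [-37, -5]
-       [-32]
dup     [-32, -32]
dup     [-32, -32, -32]
-6      [-32, -32, -32, -6]
swap    [-32, -32, -6, -32]
drop    [-32, -32, -6]
swap    [-32, -6, -32]
+       [-32, -38]
+       [-70]
negate  [70]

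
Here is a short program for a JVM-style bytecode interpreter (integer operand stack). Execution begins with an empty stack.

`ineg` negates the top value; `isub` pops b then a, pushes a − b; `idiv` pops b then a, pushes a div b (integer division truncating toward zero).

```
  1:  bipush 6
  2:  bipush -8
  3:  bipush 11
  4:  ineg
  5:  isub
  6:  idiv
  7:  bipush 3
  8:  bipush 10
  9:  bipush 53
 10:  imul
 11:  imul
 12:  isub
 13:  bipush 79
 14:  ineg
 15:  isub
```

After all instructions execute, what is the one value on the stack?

bipush 6  : 6
bipush -8 : 6 -8
bipush 11 : 6 -8 11
ineg      : 6 -8 -11
isub      : 6 3
idiv      : 2
bipush 3  : 2 3
bipush 10 : 2 3 10
bipush 53 : 2 3 10 53
imul      : 2 3 530
imul      : 2 1590
isub      : -1588
bipush 79 : -1588 79
ineg      : -1588 -79
isub      : -1509

-1509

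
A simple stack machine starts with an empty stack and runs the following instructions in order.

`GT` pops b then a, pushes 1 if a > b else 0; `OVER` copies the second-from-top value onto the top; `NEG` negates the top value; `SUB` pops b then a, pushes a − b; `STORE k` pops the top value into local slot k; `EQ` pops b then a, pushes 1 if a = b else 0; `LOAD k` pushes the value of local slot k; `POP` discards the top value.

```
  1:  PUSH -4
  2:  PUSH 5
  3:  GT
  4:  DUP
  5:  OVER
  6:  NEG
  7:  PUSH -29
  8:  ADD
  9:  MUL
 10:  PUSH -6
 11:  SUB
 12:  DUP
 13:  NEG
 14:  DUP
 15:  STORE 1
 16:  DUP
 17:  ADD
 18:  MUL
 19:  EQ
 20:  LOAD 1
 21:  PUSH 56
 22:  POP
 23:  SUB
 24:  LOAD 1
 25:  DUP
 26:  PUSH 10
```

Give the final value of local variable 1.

-6

PUSH -4  → -4
PUSH 5   → -4 5
GT       → 0
DUP      → 0 0
OVER     → 0 0 0
NEG      → 0 0 0
PUSH -29 → 0 0 0 -29
ADD      → 0 0 -29
MUL      → 0 0
PUSH -6  → 0 0 -6
SUB      → 0 6
DUP      → 0 6 6
NEG      → 0 6 -6
DUP      → 0 6 -6 -6
STORE 1  → 0 6 -6
DUP      → 0 6 -6 -6
ADD      → 0 6 -12
MUL      → 0 -72
EQ       → 0
LOAD 1   → 0 -6
PUSH 56  → 0 -6 56
POP      → 0 -6
SUB      → 6
LOAD 1   → 6 -6
DUP      → 6 -6 -6
PUSH 10  → 6 -6 -6 10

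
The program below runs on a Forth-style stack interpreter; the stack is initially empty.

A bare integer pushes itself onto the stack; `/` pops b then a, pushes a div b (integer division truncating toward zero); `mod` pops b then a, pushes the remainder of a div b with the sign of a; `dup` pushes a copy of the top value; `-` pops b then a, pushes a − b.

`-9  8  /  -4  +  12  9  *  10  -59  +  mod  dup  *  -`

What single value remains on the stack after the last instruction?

-105

-9   [-9]
8    [-9, 8]
/    [-1]
-4   [-1, -4]
+    [-5]
12   [-5, 12]
9    [-5, 12, 9]
*    [-5, 108]
10   [-5, 108, 10]
-59  [-5, 108, 10, -59]
+    [-5, 108, -49]
mod  [-5, 10]
dup  [-5, 10, 10]
*    [-5, 100]
-    [-105]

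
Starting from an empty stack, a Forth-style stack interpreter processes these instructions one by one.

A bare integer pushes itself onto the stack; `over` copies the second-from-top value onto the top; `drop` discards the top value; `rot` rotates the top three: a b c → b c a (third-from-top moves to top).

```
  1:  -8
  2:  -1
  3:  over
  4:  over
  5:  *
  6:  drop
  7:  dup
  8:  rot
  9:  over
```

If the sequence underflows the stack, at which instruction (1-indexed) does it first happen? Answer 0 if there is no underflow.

0

-8   -> -8
-1   -> -8 -1
over -> -8 -1 -8
over -> -8 -1 -8 -1
*    -> -8 -1 8
drop -> -8 -1
dup  -> -8 -1 -1
rot  -> -1 -1 -8
over -> -1 -1 -8 -1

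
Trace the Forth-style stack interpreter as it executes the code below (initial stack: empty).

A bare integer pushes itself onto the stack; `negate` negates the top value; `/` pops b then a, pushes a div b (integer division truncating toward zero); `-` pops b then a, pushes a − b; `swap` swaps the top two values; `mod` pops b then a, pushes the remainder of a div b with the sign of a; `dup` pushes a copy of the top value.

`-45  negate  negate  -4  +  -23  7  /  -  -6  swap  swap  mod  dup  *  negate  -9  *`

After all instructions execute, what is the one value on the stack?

-45    -> [-45]
negate -> [45]
negate -> [-45]
-4     -> [-45, -4]
+      -> [-49]
-23    -> [-49, -23]
7      -> [-49, -23, 7]
/      -> [-49, -3]
-      -> [-46]
-6     -> [-46, -6]
swap   -> [-6, -46]
swap   -> [-46, -6]
mod    -> [-4]
dup    -> [-4, -4]
*      -> [16]
negate -> [-16]
-9     -> [-16, -9]
*      -> [144]

144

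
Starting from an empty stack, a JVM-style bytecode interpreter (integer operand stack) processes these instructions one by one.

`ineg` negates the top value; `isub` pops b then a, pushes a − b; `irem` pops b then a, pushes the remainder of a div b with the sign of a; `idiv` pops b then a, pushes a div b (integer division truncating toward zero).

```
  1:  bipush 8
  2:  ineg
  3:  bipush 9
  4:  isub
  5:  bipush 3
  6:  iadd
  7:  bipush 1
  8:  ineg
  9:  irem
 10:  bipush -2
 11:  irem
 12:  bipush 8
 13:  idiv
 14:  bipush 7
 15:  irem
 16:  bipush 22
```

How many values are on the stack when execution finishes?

2

bipush 8  → 8
ineg      → -8
bipush 9  → -8 9
isub      → -17
bipush 3  → -17 3
iadd      → -14
bipush 1  → -14 1
ineg      → -14 -1
irem      → 0
bipush -2 → 0 -2
irem      → 0
bipush 8  → 0 8
idiv      → 0
bipush 7  → 0 7
irem      → 0
bipush 22 → 0 22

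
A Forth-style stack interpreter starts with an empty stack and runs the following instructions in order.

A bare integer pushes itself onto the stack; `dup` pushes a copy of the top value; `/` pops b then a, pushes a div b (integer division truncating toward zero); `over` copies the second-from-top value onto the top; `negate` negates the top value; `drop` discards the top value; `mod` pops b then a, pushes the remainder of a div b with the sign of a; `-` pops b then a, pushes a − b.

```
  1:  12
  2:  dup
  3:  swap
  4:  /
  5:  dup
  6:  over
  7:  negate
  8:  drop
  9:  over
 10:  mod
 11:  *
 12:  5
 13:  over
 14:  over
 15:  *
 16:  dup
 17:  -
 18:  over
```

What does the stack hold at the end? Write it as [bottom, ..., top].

12     : 12
dup    : 12 12
swap   : 12 12
/      : 1
dup    : 1 1
over   : 1 1 1
negate : 1 1 -1
drop   : 1 1
over   : 1 1 1
mod    : 1 0
*      : 0
5      : 0 5
over   : 0 5 0
over   : 0 5 0 5
*      : 0 5 0
dup    : 0 5 0 0
-      : 0 5 0
over   : 0 5 0 5

[0, 5, 0, 5]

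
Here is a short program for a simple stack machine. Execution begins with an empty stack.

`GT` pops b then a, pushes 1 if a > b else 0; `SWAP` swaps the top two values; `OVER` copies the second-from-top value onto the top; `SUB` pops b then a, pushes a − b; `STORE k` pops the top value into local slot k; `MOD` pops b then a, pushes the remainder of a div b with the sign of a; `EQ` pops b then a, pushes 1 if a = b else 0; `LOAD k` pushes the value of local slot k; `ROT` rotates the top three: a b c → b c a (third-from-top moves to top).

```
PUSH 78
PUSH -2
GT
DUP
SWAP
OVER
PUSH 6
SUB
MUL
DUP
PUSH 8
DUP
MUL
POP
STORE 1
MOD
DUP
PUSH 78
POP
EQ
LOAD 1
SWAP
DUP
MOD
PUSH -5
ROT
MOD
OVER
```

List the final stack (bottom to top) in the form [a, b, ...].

[0, 0, 0]

PUSH 78  78
PUSH -2  78 -2
GT       1
DUP      1 1
SWAP     1 1
OVER     1 1 1
PUSH 6   1 1 1 6
SUB      1 1 -5
MUL      1 -5
DUP      1 -5 -5
PUSH 8   1 -5 -5 8
DUP      1 -5 -5 8 8
MUL      1 -5 -5 64
POP      1 -5 -5
STORE 1  1 -5
MOD      1
DUP      1 1
PUSH 78  1 1 78
POP      1 1
EQ       1
LOAD 1   1 -5
SWAP     -5 1
DUP      -5 1 1
MOD      -5 0
PUSH -5  -5 0 -5
ROT      0 -5 -5
MOD      0 0
OVER     0 0 0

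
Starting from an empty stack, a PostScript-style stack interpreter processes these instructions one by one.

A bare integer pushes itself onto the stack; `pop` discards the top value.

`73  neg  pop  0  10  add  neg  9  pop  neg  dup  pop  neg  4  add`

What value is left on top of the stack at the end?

-6

73   [73]
neg  [-73]
pop  []
0    [0]
10   [0, 10]
add  [10]
neg  [-10]
9    [-10, 9]
pop  [-10]
neg  [10]
dup  [10, 10]
pop  [10]
neg  [-10]
4    [-10, 4]
add  [-6]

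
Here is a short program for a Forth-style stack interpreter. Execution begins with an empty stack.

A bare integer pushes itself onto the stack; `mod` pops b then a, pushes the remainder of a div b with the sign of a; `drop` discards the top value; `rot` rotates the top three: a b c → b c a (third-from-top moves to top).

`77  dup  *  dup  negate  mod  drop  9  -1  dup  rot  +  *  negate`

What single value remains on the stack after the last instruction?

77     -> [77]
dup    -> [77, 77]
*      -> [5929]
dup    -> [5929, 5929]
negate -> [5929, -5929]
mod    -> [0]
drop   -> []
9      -> [9]
-1     -> [9, -1]
dup    -> [9, -1, -1]
rot    -> [-1, -1, 9]
+      -> [-1, 8]
*      -> [-8]
negate -> [8]

8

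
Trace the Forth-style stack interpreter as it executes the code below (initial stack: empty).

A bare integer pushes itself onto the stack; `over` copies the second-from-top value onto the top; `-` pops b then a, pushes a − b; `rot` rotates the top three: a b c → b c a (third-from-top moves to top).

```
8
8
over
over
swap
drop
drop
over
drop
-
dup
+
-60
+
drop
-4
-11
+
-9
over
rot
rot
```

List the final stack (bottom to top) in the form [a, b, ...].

[-15, -15, -9]

8     [8]
8     [8, 8]
over  [8, 8, 8]
over  [8, 8, 8, 8]
swap  [8, 8, 8, 8]
drop  [8, 8, 8]
drop  [8, 8]
over  [8, 8, 8]
drop  [8, 8]
-     [0]
dup   [0, 0]
+     [0]
-60   [0, -60]
+     [-60]
drop  []
-4    [-4]
-11   [-4, -11]
+     [-15]
-9    [-15, -9]
over  [-15, -9, -15]
rot   [-9, -15, -15]
rot   [-15, -15, -9]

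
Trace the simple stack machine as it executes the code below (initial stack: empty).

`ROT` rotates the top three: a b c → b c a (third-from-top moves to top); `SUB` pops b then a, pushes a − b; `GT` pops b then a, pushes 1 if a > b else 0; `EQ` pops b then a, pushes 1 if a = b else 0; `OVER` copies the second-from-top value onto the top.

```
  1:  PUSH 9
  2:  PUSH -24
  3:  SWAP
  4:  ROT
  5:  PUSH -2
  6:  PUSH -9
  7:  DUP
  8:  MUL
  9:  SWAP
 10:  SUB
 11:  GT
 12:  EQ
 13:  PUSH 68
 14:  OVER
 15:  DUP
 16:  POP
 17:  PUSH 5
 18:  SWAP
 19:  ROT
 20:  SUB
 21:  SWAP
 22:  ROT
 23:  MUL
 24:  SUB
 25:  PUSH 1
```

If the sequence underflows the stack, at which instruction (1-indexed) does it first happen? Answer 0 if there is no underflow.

PUSH 9    9
PUSH -24  9 -24
SWAP      -24 9
ROT  — needs 3 operands, stack has 2 → underflow

4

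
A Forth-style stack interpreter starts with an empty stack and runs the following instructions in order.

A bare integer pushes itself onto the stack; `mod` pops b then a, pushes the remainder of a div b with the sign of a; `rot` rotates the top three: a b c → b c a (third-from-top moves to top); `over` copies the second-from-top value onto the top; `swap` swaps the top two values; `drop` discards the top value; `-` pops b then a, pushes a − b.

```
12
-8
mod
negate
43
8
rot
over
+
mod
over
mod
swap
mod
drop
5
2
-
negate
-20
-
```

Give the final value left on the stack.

12      [12]
-8      [12, -8]
mod     [4]
negate  [-4]
43      [-4, 43]
8       [-4, 43, 8]
rot     [43, 8, -4]
over    [43, 8, -4, 8]
+       [43, 8, 4]
mod     [43, 0]
over    [43, 0, 43]
mod     [43, 0]
swap    [0, 43]
mod     [0]
drop    []
5       [5]
2       [5, 2]
-       [3]
negate  [-3]
-20     [-3, -20]
-       [17]

17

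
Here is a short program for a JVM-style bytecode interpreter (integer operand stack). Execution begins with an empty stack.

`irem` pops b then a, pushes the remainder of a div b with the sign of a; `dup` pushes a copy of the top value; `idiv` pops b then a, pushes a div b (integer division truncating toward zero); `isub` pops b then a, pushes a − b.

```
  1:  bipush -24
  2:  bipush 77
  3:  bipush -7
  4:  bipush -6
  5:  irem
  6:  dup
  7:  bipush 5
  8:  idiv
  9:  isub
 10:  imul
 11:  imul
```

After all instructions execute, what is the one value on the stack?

bipush -24 → -24
bipush 77  → -24 77
bipush -7  → -24 77 -7
bipush -6  → -24 77 -7 -6
irem       → -24 77 -1
dup        → -24 77 -1 -1
bipush 5   → -24 77 -1 -1 5
idiv       → -24 77 -1 0
isub       → -24 77 -1
imul       → -24 -77
imul       → 1848

1848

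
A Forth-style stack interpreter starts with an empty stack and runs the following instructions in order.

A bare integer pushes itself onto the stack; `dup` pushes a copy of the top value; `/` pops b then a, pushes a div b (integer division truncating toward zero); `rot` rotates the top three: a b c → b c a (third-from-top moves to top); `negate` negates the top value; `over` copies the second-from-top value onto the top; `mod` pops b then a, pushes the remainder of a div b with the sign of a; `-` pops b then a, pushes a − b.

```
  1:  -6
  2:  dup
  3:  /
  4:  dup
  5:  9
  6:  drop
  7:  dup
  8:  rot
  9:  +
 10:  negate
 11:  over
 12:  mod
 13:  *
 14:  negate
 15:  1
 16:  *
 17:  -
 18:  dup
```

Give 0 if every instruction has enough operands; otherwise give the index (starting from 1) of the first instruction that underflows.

17

-6     : [-6]
dup    : [-6, -6]
/      : [1]
dup    : [1, 1]
9      : [1, 1, 9]
drop   : [1, 1]
dup    : [1, 1, 1]
rot    : [1, 1, 1]
+      : [1, 2]
negate : [1, -2]
over   : [1, -2, 1]
mod    : [1, 0]
*      : [0]
negate : [0]
1      : [0, 1]
*      : [0]
-  — needs 2 operands, stack has 1 → underflow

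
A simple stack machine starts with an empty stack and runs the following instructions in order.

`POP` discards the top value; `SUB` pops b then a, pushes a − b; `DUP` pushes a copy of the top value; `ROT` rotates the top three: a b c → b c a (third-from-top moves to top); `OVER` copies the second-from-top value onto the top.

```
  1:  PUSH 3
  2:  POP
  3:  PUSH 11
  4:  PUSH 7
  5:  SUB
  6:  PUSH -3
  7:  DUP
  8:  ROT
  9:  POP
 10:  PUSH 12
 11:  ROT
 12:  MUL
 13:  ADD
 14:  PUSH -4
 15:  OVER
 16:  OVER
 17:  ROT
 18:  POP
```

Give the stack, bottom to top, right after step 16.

[-39, -4, -39, -4]

PUSH 3  -> 3
POP     -> (empty)
PUSH 11 -> 11
PUSH 7  -> 11 7
SUB     -> 4
PUSH -3 -> 4 -3
DUP     -> 4 -3 -3
ROT     -> -3 -3 4
POP     -> -3 -3
PUSH 12 -> -3 -3 12
ROT     -> -3 12 -3
MUL     -> -3 -36
ADD     -> -39
PUSH -4 -> -39 -4
OVER    -> -39 -4 -39
OVER    -> -39 -4 -39 -4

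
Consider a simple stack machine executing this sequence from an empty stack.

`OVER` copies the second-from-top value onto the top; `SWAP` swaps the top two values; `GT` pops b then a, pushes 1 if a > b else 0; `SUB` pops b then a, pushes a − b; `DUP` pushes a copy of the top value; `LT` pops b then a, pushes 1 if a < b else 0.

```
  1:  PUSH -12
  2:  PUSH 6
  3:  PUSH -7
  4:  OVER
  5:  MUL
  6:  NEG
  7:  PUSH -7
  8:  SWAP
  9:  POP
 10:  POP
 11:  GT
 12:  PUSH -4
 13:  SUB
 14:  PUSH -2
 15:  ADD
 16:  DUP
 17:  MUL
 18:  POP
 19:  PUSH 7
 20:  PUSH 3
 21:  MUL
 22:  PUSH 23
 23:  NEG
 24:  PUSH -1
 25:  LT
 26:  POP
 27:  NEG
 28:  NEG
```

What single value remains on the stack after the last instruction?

PUSH -12 -> -12
PUSH 6   -> -12 6
PUSH -7  -> -12 6 -7
OVER     -> -12 6 -7 6
MUL      -> -12 6 -42
NEG      -> -12 6 42
PUSH -7  -> -12 6 42 -7
SWAP     -> -12 6 -7 42
POP      -> -12 6 -7
POP      -> -12 6
GT       -> 0
PUSH -4  -> 0 -4
SUB      -> 4
PUSH -2  -> 4 -2
ADD      -> 2
DUP      -> 2 2
MUL      -> 4
POP      -> (empty)
PUSH 7   -> 7
PUSH 3   -> 7 3
MUL      -> 21
PUSH 23  -> 21 23
NEG      -> 21 -23
PUSH -1  -> 21 -23 -1
LT       -> 21 1
POP      -> 21
NEG      -> -21
NEG      -> 21

21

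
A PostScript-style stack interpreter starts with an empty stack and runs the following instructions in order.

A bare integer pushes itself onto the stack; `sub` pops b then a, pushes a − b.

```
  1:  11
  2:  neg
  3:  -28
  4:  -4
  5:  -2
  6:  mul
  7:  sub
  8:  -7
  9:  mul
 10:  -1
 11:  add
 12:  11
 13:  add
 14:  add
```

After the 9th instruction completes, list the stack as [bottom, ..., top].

[-11, 252]

11  → [11]
neg → [-11]
-28 → [-11, -28]
-4  → [-11, -28, -4]
-2  → [-11, -28, -4, -2]
mul → [-11, -28, 8]
sub → [-11, -36]
-7  → [-11, -36, -7]
mul → [-11, 252]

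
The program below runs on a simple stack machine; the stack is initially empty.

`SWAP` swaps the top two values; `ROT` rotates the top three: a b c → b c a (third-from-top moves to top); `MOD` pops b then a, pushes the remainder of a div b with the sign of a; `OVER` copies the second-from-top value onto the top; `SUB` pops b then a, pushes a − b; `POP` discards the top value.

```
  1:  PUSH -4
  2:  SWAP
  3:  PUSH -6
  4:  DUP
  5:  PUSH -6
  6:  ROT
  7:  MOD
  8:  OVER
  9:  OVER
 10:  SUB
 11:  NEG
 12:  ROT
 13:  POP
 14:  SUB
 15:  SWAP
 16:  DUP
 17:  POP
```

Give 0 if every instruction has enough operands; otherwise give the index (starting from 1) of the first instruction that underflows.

PUSH -4  [-4]
SWAP  — needs 2 operands, stack has 1 → underflow

2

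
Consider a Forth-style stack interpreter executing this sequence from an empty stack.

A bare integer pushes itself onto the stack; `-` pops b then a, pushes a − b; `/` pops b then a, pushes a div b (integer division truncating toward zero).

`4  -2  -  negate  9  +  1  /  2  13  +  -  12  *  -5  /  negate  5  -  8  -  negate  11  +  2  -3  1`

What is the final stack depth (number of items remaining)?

4

4      : [4]
-2     : [4, -2]
-      : [6]
negate : [-6]
9      : [-6, 9]
+      : [3]
1      : [3, 1]
/      : [3]
2      : [3, 2]
13     : [3, 2, 13]
+      : [3, 15]
-      : [-12]
12     : [-12, 12]
*      : [-144]
-5     : [-144, -5]
/      : [28]
negate : [-28]
5      : [-28, 5]
-      : [-33]
8      : [-33, 8]
-      : [-41]
negate : [41]
11     : [41, 11]
+      : [52]
2      : [52, 2]
-3     : [52, 2, -3]
1      : [52, 2, -3, 1]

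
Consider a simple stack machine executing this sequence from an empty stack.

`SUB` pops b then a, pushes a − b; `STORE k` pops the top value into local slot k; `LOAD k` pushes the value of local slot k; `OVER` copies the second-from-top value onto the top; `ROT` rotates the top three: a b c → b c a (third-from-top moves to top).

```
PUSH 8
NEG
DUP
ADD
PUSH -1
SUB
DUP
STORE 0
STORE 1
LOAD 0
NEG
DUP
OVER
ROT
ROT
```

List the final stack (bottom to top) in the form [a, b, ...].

[15, 15, 15]

PUSH 8  : 8
NEG     : -8
DUP     : -8 -8
ADD     : -16
PUSH -1 : -16 -1
SUB     : -15
DUP     : -15 -15
STORE 0 : -15
STORE 1 : (empty)
LOAD 0  : -15
NEG     : 15
DUP     : 15 15
OVER    : 15 15 15
ROT     : 15 15 15
ROT     : 15 15 15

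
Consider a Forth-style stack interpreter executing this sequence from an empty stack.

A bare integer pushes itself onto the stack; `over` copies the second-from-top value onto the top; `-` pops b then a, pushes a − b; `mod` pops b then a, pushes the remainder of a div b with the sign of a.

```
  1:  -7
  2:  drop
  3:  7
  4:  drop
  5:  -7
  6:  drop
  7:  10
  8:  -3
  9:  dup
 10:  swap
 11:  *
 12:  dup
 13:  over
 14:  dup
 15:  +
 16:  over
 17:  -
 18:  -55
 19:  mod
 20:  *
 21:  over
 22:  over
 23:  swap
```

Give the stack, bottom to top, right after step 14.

-7    [-7]
drop  []
7     [7]
drop  []
-7    [-7]
drop  []
10    [10]
-3    [10, -3]
dup   [10, -3, -3]
swap  [10, -3, -3]
*     [10, 9]
dup   [10, 9, 9]
over  [10, 9, 9, 9]
dup   [10, 9, 9, 9, 9]

[10, 9, 9, 9, 9]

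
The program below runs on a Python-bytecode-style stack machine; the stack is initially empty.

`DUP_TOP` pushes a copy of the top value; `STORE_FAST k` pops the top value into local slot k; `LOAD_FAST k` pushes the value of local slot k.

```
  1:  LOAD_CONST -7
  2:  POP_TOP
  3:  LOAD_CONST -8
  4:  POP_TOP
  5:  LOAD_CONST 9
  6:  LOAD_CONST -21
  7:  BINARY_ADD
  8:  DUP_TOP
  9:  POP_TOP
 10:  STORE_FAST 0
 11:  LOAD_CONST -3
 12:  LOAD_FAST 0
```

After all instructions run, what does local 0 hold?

-12

LOAD_CONST -7   -7
POP_TOP         (empty)
LOAD_CONST -8   -8
POP_TOP         (empty)
LOAD_CONST 9    9
LOAD_CONST -21  9 -21
BINARY_ADD      -12
DUP_TOP         -12 -12
POP_TOP         -12
STORE_FAST 0    (empty)
LOAD_CONST -3   -3
LOAD_FAST 0     -3 -12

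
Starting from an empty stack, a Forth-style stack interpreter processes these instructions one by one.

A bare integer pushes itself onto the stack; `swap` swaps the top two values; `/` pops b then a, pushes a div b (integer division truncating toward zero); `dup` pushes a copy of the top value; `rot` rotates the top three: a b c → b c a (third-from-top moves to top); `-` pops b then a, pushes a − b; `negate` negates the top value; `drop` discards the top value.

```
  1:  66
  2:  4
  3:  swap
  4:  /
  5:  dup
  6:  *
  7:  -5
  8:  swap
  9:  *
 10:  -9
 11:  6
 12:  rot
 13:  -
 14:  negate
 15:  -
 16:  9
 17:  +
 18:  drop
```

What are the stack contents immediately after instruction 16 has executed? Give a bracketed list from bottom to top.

[-3, 9]

66     -> 66
4      -> 66 4
swap   -> 4 66
/      -> 0
dup    -> 0 0
*      -> 0
-5     -> 0 -5
swap   -> -5 0
*      -> 0
-9     -> 0 -9
6      -> 0 -9 6
rot    -> -9 6 0
-      -> -9 6
negate -> -9 -6
-      -> -3
9      -> -3 9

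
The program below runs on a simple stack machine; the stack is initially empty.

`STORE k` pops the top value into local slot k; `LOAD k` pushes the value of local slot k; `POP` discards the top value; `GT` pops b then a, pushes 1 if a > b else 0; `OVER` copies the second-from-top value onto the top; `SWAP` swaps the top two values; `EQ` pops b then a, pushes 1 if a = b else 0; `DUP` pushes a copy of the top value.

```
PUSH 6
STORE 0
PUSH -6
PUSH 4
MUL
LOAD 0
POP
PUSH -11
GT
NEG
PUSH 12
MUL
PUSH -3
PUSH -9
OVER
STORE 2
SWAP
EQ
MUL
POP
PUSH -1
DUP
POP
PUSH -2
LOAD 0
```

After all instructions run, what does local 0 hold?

6

PUSH 6    [6]
STORE 0   []
PUSH -6   [-6]
PUSH 4    [-6, 4]
MUL       [-24]
LOAD 0    [-24, 6]
POP       [-24]
PUSH -11  [-24, -11]
GT        [0]
NEG       [0]
PUSH 12   [0, 12]
MUL       [0]
PUSH -3   [0, -3]
PUSH -9   [0, -3, -9]
OVER      [0, -3, -9, -3]
STORE 2   [0, -3, -9]
SWAP      [0, -9, -3]
EQ        [0, 0]
MUL       [0]
POP       []
PUSH -1   [-1]
DUP       [-1, -1]
POP       [-1]
PUSH -2   [-1, -2]
LOAD 0    [-1, -2, 6]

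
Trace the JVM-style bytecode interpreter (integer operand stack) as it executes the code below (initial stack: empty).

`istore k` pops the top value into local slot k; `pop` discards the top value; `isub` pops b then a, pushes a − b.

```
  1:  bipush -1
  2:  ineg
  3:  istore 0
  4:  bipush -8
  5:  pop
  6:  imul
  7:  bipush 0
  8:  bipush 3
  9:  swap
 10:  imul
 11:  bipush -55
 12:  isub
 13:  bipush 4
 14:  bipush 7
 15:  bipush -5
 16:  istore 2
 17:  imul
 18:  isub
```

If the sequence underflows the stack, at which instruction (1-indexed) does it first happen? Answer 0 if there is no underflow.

bipush -1 : [-1]
ineg      : [1]
istore 0  : []
bipush -8 : [-8]
pop       : []
imul  — needs 2 operands, stack has 0 → underflow

6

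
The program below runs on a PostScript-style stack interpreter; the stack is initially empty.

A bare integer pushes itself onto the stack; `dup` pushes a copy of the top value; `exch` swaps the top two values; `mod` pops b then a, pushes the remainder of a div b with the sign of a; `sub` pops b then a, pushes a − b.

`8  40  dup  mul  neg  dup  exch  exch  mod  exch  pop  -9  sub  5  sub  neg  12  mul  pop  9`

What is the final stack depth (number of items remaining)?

8     8
40    8 40
dup   8 40 40
mul   8 1600
neg   8 -1600
dup   8 -1600 -1600
exch  8 -1600 -1600
exch  8 -1600 -1600
mod   8 0
exch  0 8
pop   0
-9    0 -9
sub   9
5     9 5
sub   4
neg   -4
12    -4 12
mul   -48
pop   (empty)
9     9

1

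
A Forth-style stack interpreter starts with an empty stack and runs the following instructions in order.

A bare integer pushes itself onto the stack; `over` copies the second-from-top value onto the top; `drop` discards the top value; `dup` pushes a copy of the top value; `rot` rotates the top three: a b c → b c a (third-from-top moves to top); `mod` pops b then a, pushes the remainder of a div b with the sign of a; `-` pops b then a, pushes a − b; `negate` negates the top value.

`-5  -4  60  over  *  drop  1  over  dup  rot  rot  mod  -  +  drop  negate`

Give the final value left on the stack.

5

-5     -> -5
-4     -> -5 -4
60     -> -5 -4 60
over   -> -5 -4 60 -4
*      -> -5 -4 -240
drop   -> -5 -4
1      -> -5 -4 1
over   -> -5 -4 1 -4
dup    -> -5 -4 1 -4 -4
rot    -> -5 -4 -4 -4 1
rot    -> -5 -4 -4 1 -4
mod    -> -5 -4 -4 1
-      -> -5 -4 -5
+      -> -5 -9
drop   -> -5
negate -> 5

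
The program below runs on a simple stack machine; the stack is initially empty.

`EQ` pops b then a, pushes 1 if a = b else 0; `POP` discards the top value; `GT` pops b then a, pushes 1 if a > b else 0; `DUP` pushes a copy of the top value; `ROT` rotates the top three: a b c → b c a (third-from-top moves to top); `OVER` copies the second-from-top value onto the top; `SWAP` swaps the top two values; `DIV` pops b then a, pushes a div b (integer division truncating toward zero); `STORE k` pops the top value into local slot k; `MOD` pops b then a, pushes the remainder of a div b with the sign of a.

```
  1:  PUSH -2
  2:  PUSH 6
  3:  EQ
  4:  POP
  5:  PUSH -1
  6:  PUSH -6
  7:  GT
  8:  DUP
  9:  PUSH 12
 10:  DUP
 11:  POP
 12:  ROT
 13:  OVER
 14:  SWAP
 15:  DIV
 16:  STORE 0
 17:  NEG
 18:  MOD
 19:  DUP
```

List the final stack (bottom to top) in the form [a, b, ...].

PUSH -2 → -2
PUSH 6  → -2 6
EQ      → 0
POP     → (empty)
PUSH -1 → -1
PUSH -6 → -1 -6
GT      → 1
DUP     → 1 1
PUSH 12 → 1 1 12
DUP     → 1 1 12 12
POP     → 1 1 12
ROT     → 1 12 1
OVER    → 1 12 1 12
SWAP    → 1 12 12 1
DIV     → 1 12 12
STORE 0 → 1 12
NEG     → 1 -12
MOD     → 1
DUP     → 1 1

[1, 1]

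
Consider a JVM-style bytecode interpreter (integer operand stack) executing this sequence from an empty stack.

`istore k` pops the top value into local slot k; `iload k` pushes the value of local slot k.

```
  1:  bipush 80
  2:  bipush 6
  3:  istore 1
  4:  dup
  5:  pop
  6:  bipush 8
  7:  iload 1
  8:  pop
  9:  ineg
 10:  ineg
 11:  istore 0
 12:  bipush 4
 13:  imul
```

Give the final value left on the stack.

bipush 80 -> [80]
bipush 6  -> [80, 6]
istore 1  -> [80]
dup       -> [80, 80]
pop       -> [80]
bipush 8  -> [80, 8]
iload 1   -> [80, 8, 6]
pop       -> [80, 8]
ineg      -> [80, -8]
ineg      -> [80, 8]
istore 0  -> [80]
bipush 4  -> [80, 4]
imul      -> [320]

320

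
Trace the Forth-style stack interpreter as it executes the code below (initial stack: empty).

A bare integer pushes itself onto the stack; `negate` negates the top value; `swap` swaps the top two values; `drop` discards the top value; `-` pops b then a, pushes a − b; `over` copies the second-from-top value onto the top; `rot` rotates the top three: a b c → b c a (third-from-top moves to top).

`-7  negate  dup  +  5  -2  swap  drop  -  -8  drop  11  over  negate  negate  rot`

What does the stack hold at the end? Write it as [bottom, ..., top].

[11, 16, 16]

-7     → [-7]
negate → [7]
dup    → [7, 7]
+      → [14]
5      → [14, 5]
-2     → [14, 5, -2]
swap   → [14, -2, 5]
drop   → [14, -2]
-      → [16]
-8     → [16, -8]
drop   → [16]
11     → [16, 11]
over   → [16, 11, 16]
negate → [16, 11, -16]
negate → [16, 11, 16]
rot    → [11, 16, 16]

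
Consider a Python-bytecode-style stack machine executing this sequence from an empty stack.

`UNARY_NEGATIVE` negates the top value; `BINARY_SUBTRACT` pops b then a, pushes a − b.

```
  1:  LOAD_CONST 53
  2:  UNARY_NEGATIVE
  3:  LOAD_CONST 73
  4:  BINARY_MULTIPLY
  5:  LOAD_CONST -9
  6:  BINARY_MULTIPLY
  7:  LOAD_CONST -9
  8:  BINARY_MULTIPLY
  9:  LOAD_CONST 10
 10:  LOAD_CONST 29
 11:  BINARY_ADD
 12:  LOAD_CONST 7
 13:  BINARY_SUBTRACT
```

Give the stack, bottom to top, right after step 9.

LOAD_CONST 53   -> 53
UNARY_NEGATIVE  -> -53
LOAD_CONST 73   -> -53 73
BINARY_MULTIPLY -> -3869
LOAD_CONST -9   -> -3869 -9
BINARY_MULTIPLY -> 34821
LOAD_CONST -9   -> 34821 -9
BINARY_MULTIPLY -> -313389
LOAD_CONST 10   -> -313389 10

[-313389, 10]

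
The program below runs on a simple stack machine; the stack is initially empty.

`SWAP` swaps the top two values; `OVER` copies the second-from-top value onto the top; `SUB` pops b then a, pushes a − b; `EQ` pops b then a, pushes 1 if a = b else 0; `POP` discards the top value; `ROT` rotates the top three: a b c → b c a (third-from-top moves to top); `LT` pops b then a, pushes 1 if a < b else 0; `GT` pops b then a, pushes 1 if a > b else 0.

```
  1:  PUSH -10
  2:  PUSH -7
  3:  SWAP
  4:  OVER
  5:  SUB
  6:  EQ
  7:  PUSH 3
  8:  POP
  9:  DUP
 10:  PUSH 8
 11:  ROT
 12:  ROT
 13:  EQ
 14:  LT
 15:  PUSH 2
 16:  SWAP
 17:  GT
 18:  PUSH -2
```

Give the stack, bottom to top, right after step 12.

[8, 0, 0]

PUSH -10 → -10
PUSH -7  → -10 -7
SWAP     → -7 -10
OVER     → -7 -10 -7
SUB      → -7 -3
EQ       → 0
PUSH 3   → 0 3
POP      → 0
DUP      → 0 0
PUSH 8   → 0 0 8
ROT      → 0 8 0
ROT      → 8 0 0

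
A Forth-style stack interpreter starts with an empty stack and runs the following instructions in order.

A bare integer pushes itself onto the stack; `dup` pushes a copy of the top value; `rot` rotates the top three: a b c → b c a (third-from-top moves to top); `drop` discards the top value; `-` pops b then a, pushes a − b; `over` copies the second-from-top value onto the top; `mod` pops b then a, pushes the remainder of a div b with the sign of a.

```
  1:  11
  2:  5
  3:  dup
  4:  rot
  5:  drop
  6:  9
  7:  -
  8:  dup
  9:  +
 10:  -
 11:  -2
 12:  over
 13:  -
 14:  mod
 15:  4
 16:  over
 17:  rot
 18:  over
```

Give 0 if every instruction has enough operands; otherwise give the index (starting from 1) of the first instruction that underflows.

0

11   : 11
5    : 11 5
dup  : 11 5 5
rot  : 5 5 11
drop : 5 5
9    : 5 5 9
-    : 5 -4
dup  : 5 -4 -4
+    : 5 -8
-    : 13
-2   : 13 -2
over : 13 -2 13
-    : 13 -15
mod  : 13
4    : 13 4
over : 13 4 13
rot  : 4 13 13
over : 4 13 13 13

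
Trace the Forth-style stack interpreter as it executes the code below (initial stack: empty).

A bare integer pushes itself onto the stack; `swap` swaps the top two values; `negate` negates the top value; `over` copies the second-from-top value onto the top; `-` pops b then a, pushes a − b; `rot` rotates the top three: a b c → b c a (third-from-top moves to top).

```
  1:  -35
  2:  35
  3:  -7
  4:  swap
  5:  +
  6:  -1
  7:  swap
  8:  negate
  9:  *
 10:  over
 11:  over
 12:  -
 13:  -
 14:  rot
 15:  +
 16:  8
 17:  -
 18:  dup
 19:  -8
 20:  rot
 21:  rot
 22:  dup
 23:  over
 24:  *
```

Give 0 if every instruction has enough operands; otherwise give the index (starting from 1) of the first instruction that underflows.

-35    : -35
35     : -35 35
-7     : -35 35 -7
swap   : -35 -7 35
+      : -35 28
-1     : -35 28 -1
swap   : -35 -1 28
negate : -35 -1 -28
*      : -35 28
over   : -35 28 -35
over   : -35 28 -35 28
-      : -35 28 -63
-      : -35 91
rot  — needs 3 operands, stack has 2 → underflow

14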